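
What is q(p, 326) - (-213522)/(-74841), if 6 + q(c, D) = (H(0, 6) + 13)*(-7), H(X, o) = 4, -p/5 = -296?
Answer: -167871/1313 ≈ -127.85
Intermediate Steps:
p = 1480 (p = -5*(-296) = 1480)
q(c, D) = -125 (q(c, D) = -6 + (4 + 13)*(-7) = -6 + 17*(-7) = -6 - 119 = -125)
q(p, 326) - (-213522)/(-74841) = -125 - (-213522)/(-74841) = -125 - (-213522)*(-1)/74841 = -125 - 1*3746/1313 = -125 - 3746/1313 = -167871/1313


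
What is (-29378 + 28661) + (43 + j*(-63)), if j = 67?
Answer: -4895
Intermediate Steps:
(-29378 + 28661) + (43 + j*(-63)) = (-29378 + 28661) + (43 + 67*(-63)) = -717 + (43 - 4221) = -717 - 4178 = -4895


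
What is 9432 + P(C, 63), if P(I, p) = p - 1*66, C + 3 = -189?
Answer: 9429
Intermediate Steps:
C = -192 (C = -3 - 189 = -192)
P(I, p) = -66 + p (P(I, p) = p - 66 = -66 + p)
9432 + P(C, 63) = 9432 + (-66 + 63) = 9432 - 3 = 9429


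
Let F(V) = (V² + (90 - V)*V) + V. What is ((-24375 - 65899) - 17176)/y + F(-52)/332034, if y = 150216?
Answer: -1010774317/1385467204 ≈ -0.72956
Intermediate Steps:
F(V) = V + V² + V*(90 - V) (F(V) = (V² + V*(90 - V)) + V = V + V² + V*(90 - V))
((-24375 - 65899) - 17176)/y + F(-52)/332034 = ((-24375 - 65899) - 17176)/150216 + (91*(-52))/332034 = (-90274 - 17176)*(1/150216) - 4732*1/332034 = -107450*1/150216 - 2366/166017 = -53725/75108 - 2366/166017 = -1010774317/1385467204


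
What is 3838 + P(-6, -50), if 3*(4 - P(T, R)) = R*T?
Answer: 3742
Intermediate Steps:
P(T, R) = 4 - R*T/3
3838 + P(-6, -50) = 3838 + (4 - ⅓*(-50)*(-6)) = 3838 + (4 - 100) = 3838 - 96 = 3742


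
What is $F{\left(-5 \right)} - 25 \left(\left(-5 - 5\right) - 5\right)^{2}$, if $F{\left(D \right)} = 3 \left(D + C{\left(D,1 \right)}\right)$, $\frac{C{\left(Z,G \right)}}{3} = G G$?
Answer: $-5631$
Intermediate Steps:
$C{\left(Z,G \right)} = 3 G^{2}$ ($C{\left(Z,G \right)} = 3 G G = 3 G^{2}$)
$F{\left(D \right)} = 9 + 3 D$ ($F{\left(D \right)} = 3 \left(D + 3 \cdot 1^{2}\right) = 3 \left(D + 3 \cdot 1\right) = 3 \left(D + 3\right) = 3 \left(3 + D\right) = 9 + 3 D$)
$F{\left(-5 \right)} - 25 \left(\left(-5 - 5\right) - 5\right)^{2} = \left(9 + 3 \left(-5\right)\right) - 25 \left(\left(-5 - 5\right) - 5\right)^{2} = \left(9 - 15\right) - 25 \left(\left(-5 - 5\right) - 5\right)^{2} = -6 - 25 \left(-10 - 5\right)^{2} = -6 - 25 \left(-15\right)^{2} = -6 - 5625 = -5631$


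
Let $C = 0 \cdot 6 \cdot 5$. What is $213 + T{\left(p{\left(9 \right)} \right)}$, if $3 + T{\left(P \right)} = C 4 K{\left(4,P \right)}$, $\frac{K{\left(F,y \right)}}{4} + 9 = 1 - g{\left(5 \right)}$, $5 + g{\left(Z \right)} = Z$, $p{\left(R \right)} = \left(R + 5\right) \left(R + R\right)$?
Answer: $210$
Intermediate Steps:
$p{\left(R \right)} = 2 R \left(5 + R\right)$ ($p{\left(R \right)} = \left(5 + R\right) 2 R = 2 R \left(5 + R\right)$)
$g{\left(Z \right)} = -5 + Z$
$K{\left(F,y \right)} = -32$ ($K{\left(F,y \right)} = -36 + 4 \left(1 - \left(-5 + 5\right)\right) = -36 + 4 \left(1 - 0\right) = -36 + 4 \left(1 + 0\right) = -36 + 4 \cdot 1 = -36 + 4 = -32$)
$C = 0$ ($C = 0 \cdot 5 = 0$)
$T{\left(P \right)} = -3$ ($T{\left(P \right)} = -3 + 0 \cdot 4 \left(-32\right) = -3 + 0 \left(-32\right) = -3 + 0 = -3$)
$213 + T{\left(p{\left(9 \right)} \right)} = 213 - 3 = 210$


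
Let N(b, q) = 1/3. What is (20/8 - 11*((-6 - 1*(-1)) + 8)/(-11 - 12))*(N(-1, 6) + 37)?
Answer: 10136/69 ≈ 146.90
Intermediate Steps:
N(b, q) = 1/3
(20/8 - 11*((-6 - 1*(-1)) + 8)/(-11 - 12))*(N(-1, 6) + 37) = (20/8 - 11*((-6 - 1*(-1)) + 8)/(-11 - 12))*(1/3 + 37) = (20*(1/8) - 11/((-23/((-6 + 1) + 8))))*(112/3) = (5/2 - 11/((-23/(-5 + 8))))*(112/3) = (5/2 - 11/((-23/3)))*(112/3) = (5/2 - 11/((-23*1/3)))*(112/3) = (5/2 - 11/(-23/3))*(112/3) = (5/2 - 11*(-3/23))*(112/3) = (5/2 + 33/23)*(112/3) = (181/46)*(112/3) = 10136/69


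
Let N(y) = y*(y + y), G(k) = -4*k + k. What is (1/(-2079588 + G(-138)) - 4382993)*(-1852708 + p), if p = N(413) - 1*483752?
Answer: 9091689768882675563/1039587 ≈ 8.7455e+12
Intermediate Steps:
G(k) = -3*k
N(y) = 2*y**2 (N(y) = y*(2*y) = 2*y**2)
p = -142614 (p = 2*413**2 - 1*483752 = 2*170569 - 483752 = 341138 - 483752 = -142614)
(1/(-2079588 + G(-138)) - 4382993)*(-1852708 + p) = (1/(-2079588 - 3*(-138)) - 4382993)*(-1852708 - 142614) = (1/(-2079588 + 414) - 4382993)*(-1995322) = (1/(-2079174) - 4382993)*(-1995322) = (-1/2079174 - 4382993)*(-1995322) = -9113005087783/2079174*(-1995322) = 9091689768882675563/1039587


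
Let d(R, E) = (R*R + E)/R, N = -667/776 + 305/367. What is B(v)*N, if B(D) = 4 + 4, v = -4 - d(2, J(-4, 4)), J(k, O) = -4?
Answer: -8109/35599 ≈ -0.22779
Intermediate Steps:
N = -8109/284792 (N = -667*1/776 + 305*(1/367) = -667/776 + 305/367 = -8109/284792 ≈ -0.028473)
d(R, E) = (E + R²)/R (d(R, E) = (R² + E)/R = (E + R²)/R)
v = -4 (v = -4 - (2 - 4/2) = -4 - (2 - 4*½) = -4 - (2 - 2) = -4 - 1*0 = -4 + 0 = -4)
B(D) = 8
B(v)*N = 8*(-8109/284792) = -8109/35599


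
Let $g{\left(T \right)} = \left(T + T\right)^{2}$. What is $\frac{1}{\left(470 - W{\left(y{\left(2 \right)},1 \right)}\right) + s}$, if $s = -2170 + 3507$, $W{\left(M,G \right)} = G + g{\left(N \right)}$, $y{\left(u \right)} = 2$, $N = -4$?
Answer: $\frac{1}{1742} \approx 0.00057405$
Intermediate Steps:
$g{\left(T \right)} = 4 T^{2}$ ($g{\left(T \right)} = \left(2 T\right)^{2} = 4 T^{2}$)
$W{\left(M,G \right)} = 64 + G$ ($W{\left(M,G \right)} = G + 4 \left(-4\right)^{2} = G + 4 \cdot 16 = G + 64 = 64 + G$)
$s = 1337$
$\frac{1}{\left(470 - W{\left(y{\left(2 \right)},1 \right)}\right) + s} = \frac{1}{\left(470 - \left(64 + 1\right)\right) + 1337} = \frac{1}{\left(470 - 65\right) + 1337} = \frac{1}{405 + 1337} = \frac{1}{1742}$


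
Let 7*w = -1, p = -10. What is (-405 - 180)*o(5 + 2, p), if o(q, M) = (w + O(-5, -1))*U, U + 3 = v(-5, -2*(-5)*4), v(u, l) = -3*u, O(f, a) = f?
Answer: 252720/7 ≈ 36103.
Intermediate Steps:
U = 12 (U = -3 - 3*(-5) = -3 + 15 = 12)
w = -⅐ (w = (⅐)*(-1) = -⅐ ≈ -0.14286)
o(q, M) = -432/7 (o(q, M) = (-⅐ - 5)*12 = -36/7*12 = -432/7)
(-405 - 180)*o(5 + 2, p) = (-405 - 180)*(-432/7) = -585*(-432/7) = 252720/7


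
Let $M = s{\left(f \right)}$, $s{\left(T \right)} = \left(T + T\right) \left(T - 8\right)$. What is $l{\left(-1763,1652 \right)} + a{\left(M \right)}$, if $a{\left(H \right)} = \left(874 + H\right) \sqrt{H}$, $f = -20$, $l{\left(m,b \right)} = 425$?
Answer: $425 + 7976 \sqrt{70} \approx 67157.0$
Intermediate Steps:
$s{\left(T \right)} = 2 T \left(-8 + T\right)$
$M = 1120$ ($M = 2 \left(-20\right) \left(-8 - 20\right) = 2 \left(-20\right) \left(-28\right) = 1120$)
$a{\left(H \right)} = \sqrt{H} \left(874 + H\right)$
$l{\left(-1763,1652 \right)} + a{\left(M \right)} = 425 + \sqrt{1120} \left(874 + 1120\right) = 425 + 4 \sqrt{70} \cdot 1994 = 425 + 7976 \sqrt{70}$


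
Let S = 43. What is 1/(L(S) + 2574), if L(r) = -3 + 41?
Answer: 1/2612 ≈ 0.00038285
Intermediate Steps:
L(r) = 38
1/(L(S) + 2574) = 1/(38 + 2574) = 1/2612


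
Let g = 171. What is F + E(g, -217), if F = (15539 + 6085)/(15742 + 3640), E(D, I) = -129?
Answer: -1239327/9691 ≈ -127.88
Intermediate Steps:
F = 10812/9691 (F = 21624/19382 = 21624*(1/19382) = 10812/9691 ≈ 1.1157)
F + E(g, -217) = 10812/9691 - 129 = -1239327/9691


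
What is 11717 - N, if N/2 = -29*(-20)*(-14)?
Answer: 27957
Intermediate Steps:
N = -16240 (N = 2*(-29*(-20)*(-14)) = 2*(580*(-14)) = 2*(-8120) = -16240)
11717 - N = 11717 - 1*(-16240) = 11717 + 16240 = 27957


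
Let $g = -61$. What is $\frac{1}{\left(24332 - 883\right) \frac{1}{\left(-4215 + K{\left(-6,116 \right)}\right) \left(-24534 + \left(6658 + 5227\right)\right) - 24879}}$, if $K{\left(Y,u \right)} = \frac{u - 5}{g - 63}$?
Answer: $\frac{6609445383}{2907676} \approx 2273.1$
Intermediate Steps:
$K{\left(Y,u \right)} = \frac{5}{124} - \frac{u}{124}$ ($K{\left(Y,u \right)} = \frac{u - 5}{-61 - 63} = \frac{-5 + u}{-124} = \left(-5 + u\right) \left(- \frac{1}{124}\right) = \frac{5}{124} - \frac{u}{124}$)
$\frac{1}{\left(24332 - 883\right) \frac{1}{\left(-4215 + K{\left(-6,116 \right)}\right) \left(-24534 + \left(6658 + 5227\right)\right) - 24879}} = \frac{1}{\left(24332 - 883\right) \frac{1}{\left(-4215 + \left(\frac{5}{124} - \frac{29}{31}\right)\right) \left(-24534 + \left(6658 + 5227\right)\right) - 24879}} = \frac{1}{23449 \frac{1}{\left(-4215 + \left(\frac{5}{124} - \frac{29}{31}\right)\right) \left(-24534 + 11885\right) - 24879}} = \frac{1}{23449 \frac{1}{\left(-4215 - \frac{111}{124}\right) \left(-12649\right) - 24879}} = \frac{1}{23449 \frac{1}{\left(- \frac{522771}{124}\right) \left(-12649\right) - 24879}} = \frac{1}{23449 \frac{1}{\frac{6612530379}{124} - 24879}} = \frac{1}{23449 \frac{1}{\frac{6609445383}{124}}} = \frac{1}{23449 \cdot \frac{124}{6609445383}} = \frac{1}{\frac{2907676}{6609445383}} = \frac{6609445383}{2907676}$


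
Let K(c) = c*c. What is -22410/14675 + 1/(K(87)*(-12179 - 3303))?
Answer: -525215365291/343932862230 ≈ -1.5271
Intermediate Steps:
K(c) = c²
-22410/14675 + 1/(K(87)*(-12179 - 3303)) = -22410/14675 + 1/((87²)*(-12179 - 3303)) = -22410*1/14675 + 1/(7569*(-15482)) = -4482/2935 + (1/7569)*(-1/15482) = -4482/2935 - 1/117183258 = -525215365291/343932862230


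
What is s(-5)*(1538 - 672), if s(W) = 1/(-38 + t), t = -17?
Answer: -866/55 ≈ -15.745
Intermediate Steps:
s(W) = -1/55 (s(W) = 1/(-38 - 17) = 1/(-55) = -1/55)
s(-5)*(1538 - 672) = -(1538 - 672)/55 = -1/55*866 = -866/55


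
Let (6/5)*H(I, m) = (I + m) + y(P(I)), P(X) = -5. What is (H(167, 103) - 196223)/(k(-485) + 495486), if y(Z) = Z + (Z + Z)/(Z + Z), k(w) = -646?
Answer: -147001/371130 ≈ -0.39609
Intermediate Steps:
y(Z) = 1 + Z (y(Z) = Z + (2*Z)/((2*Z)) = Z + (2*Z)*(1/(2*Z)) = Z + 1 = 1 + Z)
H(I, m) = -10/3 + 5*I/6 + 5*m/6 (H(I, m) = 5*((I + m) + (1 - 5))/6 = 5*((I + m) - 4)/6 = 5*(-4 + I + m)/6 = -10/3 + 5*I/6 + 5*m/6)
(H(167, 103) - 196223)/(k(-485) + 495486) = ((-10/3 + (⅚)*167 + (⅚)*103) - 196223)/(-646 + 495486) = ((-10/3 + 835/6 + 515/6) - 196223)/494840 = (665/3 - 196223)*(1/494840) = -588004/3*1/494840 = -147001/371130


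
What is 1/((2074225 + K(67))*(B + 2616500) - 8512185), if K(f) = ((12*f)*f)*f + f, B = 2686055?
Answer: 1/30136787097455 ≈ 3.3182e-14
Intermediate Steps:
K(f) = f + 12*f³ (K(f) = (12*f²)*f + f = 12*f³ + f = f + 12*f³)
1/((2074225 + K(67))*(B + 2616500) - 8512185) = 1/((2074225 + (67 + 12*67³))*(2686055 + 2616500) - 8512185) = 1/((2074225 + (67 + 12*300763))*5302555 - 8512185) = 1/((2074225 + (67 + 3609156))*5302555 - 8512185) = 1/((2074225 + 3609223)*5302555 - 8512185) = 1/(5683448*5302555 - 8512185) = 1/(30136795609640 - 8512185) = 1/30136787097455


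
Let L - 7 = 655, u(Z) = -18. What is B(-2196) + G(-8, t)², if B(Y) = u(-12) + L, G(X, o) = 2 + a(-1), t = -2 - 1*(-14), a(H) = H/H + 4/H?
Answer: 645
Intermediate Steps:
a(H) = 1 + 4/H
t = 12 (t = -2 + 14 = 12)
G(X, o) = -1 (G(X, o) = 2 + (4 - 1)/(-1) = 2 - 1*3 = 2 - 3 = -1)
L = 662 (L = 7 + 655 = 662)
B(Y) = 644 (B(Y) = -18 + 662 = 644)
B(-2196) + G(-8, t)² = 644 + (-1)² = 644 + 1 = 645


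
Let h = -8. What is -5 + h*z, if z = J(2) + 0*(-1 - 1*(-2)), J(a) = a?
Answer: -21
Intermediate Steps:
z = 2 (z = 2 + 0*(-1 - 1*(-2)) = 2 + 0*(-1 + 2) = 2 + 0*1 = 2 + 0 = 2)
-5 + h*z = -5 - 8*2 = -5 - 16 = -21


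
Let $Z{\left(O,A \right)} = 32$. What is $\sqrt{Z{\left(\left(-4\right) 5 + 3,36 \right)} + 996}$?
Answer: $2 \sqrt{257} \approx 32.062$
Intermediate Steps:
$\sqrt{Z{\left(\left(-4\right) 5 + 3,36 \right)} + 996} = \sqrt{32 + 996} = \sqrt{1028} = 2 \sqrt{257}$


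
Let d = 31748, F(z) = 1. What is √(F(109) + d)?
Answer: √31749 ≈ 178.18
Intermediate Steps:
√(F(109) + d) = √(1 + 31748) = √31749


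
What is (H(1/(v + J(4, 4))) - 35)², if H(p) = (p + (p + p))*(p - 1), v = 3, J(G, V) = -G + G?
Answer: 11449/9 ≈ 1272.1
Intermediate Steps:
J(G, V) = 0
H(p) = 3*p*(-1 + p) (H(p) = (p + 2*p)*(-1 + p) = (3*p)*(-1 + p) = 3*p*(-1 + p))
(H(1/(v + J(4, 4))) - 35)² = (3*(-1 + 1/(3 + 0))/(3 + 0) - 35)² = (3*(-1 + 1/3)/3 - 35)² = (3*(⅓)*(-1 + ⅓) - 35)² = (3*(⅓)*(-⅔) - 35)² = (-⅔ - 35)² = (-107/3)² = 11449/9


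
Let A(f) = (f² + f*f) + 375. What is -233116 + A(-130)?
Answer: -198941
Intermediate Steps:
A(f) = 375 + 2*f² (A(f) = (f² + f²) + 375 = 2*f² + 375 = 375 + 2*f²)
-233116 + A(-130) = -233116 + (375 + 2*(-130)²) = -233116 + (375 + 2*16900) = -233116 + (375 + 33800) = -233116 + 34175 = -198941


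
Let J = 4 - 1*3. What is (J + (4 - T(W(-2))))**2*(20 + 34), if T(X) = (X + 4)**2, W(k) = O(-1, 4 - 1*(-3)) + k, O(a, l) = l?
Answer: 311904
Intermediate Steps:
W(k) = 7 + k (W(k) = (4 - 1*(-3)) + k = (4 + 3) + k = 7 + k)
T(X) = (4 + X)**2
J = 1 (J = 4 - 3 = 1)
(J + (4 - T(W(-2))))**2*(20 + 34) = (1 + (4 - (4 + (7 - 2))**2))**2*(20 + 34) = (1 + (4 - (4 + 5)**2))**2*54 = (1 + (4 - 1*9**2))**2*54 = (1 + (4 - 1*81))**2*54 = (1 + (4 - 81))**2*54 = (1 - 77)**2*54 = (-76)**2*54 = 5776*54 = 311904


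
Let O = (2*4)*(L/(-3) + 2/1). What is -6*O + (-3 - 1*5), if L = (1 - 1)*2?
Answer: -104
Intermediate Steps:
L = 0 (L = 0*2 = 0)
O = 16 (O = (2*4)*(0/(-3) + 2/1) = 8*(0*(-1/3) + 2*1) = 8*(0 + 2) = 8*2 = 16)
-6*O + (-3 - 1*5) = -6*16 + (-3 - 1*5) = -96 + (-3 - 5) = -96 - 8 = -104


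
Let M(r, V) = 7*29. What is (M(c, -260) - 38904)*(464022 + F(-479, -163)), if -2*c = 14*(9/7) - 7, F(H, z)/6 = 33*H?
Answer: -14287635180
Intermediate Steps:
F(H, z) = 198*H (F(H, z) = 6*(33*H) = 198*H)
c = -11/2 (c = -(14*(9/7) - 7)/2 = -(18 - 7)/2 = -½*11 = -11/2 ≈ -5.5000)
M(r, V) = 203
(M(c, -260) - 38904)*(464022 + F(-479, -163)) = (203 - 38904)*(464022 + 198*(-479)) = -38701*(464022 - 94842) = -38701*369180 = -14287635180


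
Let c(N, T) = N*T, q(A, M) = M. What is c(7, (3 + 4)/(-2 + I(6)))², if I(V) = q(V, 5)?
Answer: 2401/9 ≈ 266.78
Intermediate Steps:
I(V) = 5
c(7, (3 + 4)/(-2 + I(6)))² = (7*((3 + 4)/(-2 + 5)))² = (7*(7/3))² = (49/3)² = 2401/9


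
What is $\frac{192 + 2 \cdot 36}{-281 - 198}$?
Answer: $- \frac{264}{479} \approx -0.55115$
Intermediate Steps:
$\frac{192 + 2 \cdot 36}{-281 - 198} = \frac{192 + 72}{-479} = 264 \left(- \frac{1}{479}\right) = - \frac{264}{479}$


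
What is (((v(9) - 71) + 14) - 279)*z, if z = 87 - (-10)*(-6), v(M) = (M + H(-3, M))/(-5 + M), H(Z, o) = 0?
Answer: -36045/4 ≈ -9011.3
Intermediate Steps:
v(M) = M/(-5 + M) (v(M) = (M + 0)/(-5 + M) = M/(-5 + M))
z = 27 (z = 87 - 1*60 = 87 - 60 = 27)
(((v(9) - 71) + 14) - 279)*z = (((9/(-5 + 9) - 71) + 14) - 279)*27 = (((9/4 - 71) + 14) - 279)*27 = ((-275/4 + 14) - 279)*27 = (-219/4 - 279)*27 = -1335/4*27 = -36045/4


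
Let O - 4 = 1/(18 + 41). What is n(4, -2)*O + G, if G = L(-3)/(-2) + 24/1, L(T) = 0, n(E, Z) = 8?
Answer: 3312/59 ≈ 56.136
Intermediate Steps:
O = 237/59 (O = 4 + 1/(18 + 41) = 4 + 1/59 = 237/59 ≈ 4.0170)
G = 24 (G = 0/(-2) + 24/1 = 0*(-½) + 24*1 = 0 + 24 = 24)
n(4, -2)*O + G = 8*(237/59) + 24 = 1896/59 + 24 = 3312/59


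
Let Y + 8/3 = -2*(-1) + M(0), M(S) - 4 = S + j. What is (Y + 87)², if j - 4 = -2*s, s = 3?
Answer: 70225/9 ≈ 7802.8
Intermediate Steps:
j = -2 (j = 4 - 2*3 = 4 - 6 = -2)
M(S) = 2 + S (M(S) = 4 + (S - 2) = 4 + (-2 + S) = 2 + S)
Y = 4/3 (Y = -8/3 + (-2*(-1) + (2 + 0)) = -8/3 + (2 + 2) = -8/3 + 4 = 4/3 ≈ 1.3333)
(Y + 87)² = (4/3 + 87)² = (265/3)² = 70225/9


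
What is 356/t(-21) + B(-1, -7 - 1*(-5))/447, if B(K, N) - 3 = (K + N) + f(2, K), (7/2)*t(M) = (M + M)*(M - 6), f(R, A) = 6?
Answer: 13423/12069 ≈ 1.1122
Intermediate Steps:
t(M) = 4*M*(-6 + M)/7 (t(M) = 2*((M + M)*(M - 6))/7 = 2*((2*M)*(-6 + M))/7 = 2*(2*M*(-6 + M))/7 = 4*M*(-6 + M)/7)
B(K, N) = 9 + K + N (B(K, N) = 3 + ((K + N) + 6) = 3 + (6 + K + N) = 9 + K + N)
356/t(-21) + B(-1, -7 - 1*(-5))/447 = 356/(((4/7)*(-21)*(-6 - 21))) + (9 - 1 + (-7 - 1*(-5)))/447 = 356/(((4/7)*(-21)*(-27))) + (9 - 1 + (-7 + 5))*(1/447) = 356/324 + (9 - 1 - 2)*(1/447) = 356*(1/324) + 6*(1/447) = 89/81 + 2/149 = 13423/12069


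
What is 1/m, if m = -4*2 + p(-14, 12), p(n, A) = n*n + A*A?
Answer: 1/332 ≈ 0.0030120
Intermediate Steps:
p(n, A) = A**2 + n**2 (p(n, A) = n**2 + A**2 = A**2 + n**2)
m = 332 (m = -4*2 + (12**2 + (-14)**2) = -8 + (144 + 196) = -8 + 340 = 332)
1/m = 1/332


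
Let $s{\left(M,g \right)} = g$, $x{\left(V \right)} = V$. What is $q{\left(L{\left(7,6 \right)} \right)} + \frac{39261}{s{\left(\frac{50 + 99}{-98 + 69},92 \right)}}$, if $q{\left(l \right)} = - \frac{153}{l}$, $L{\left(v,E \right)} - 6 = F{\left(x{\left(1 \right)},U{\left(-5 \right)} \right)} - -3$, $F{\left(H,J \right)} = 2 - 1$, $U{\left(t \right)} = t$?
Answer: $\frac{8229}{20} \approx 411.45$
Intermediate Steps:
$F{\left(H,J \right)} = 1$
$L{\left(v,E \right)} = 10$ ($L{\left(v,E \right)} = 6 + \left(1 - -3\right) = 6 + \left(1 + 3\right) = 6 + 4 = 10$)
$q{\left(L{\left(7,6 \right)} \right)} + \frac{39261}{s{\left(\frac{50 + 99}{-98 + 69},92 \right)}} = - \frac{153}{10} + \frac{39261}{92} = \left(-153\right) \frac{1}{10} + 39261 \cdot \frac{1}{92} = - \frac{153}{10} + \frac{1707}{4} = \frac{8229}{20}$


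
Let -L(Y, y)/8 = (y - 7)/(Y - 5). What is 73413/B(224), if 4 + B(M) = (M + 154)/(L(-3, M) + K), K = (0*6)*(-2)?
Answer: -2275803/70 ≈ -32511.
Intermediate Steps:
L(Y, y) = -8*(-7 + y)/(-5 + Y) (L(Y, y) = -8*(y - 7)/(Y - 5) = -8*(-7 + y)/(-5 + Y))
K = 0 (K = 0*(-2) = 0)
B(M) = -4 + (154 + M)/(-7 + M) (B(M) = -4 + (M + 154)/(8*(7 - M)/(-5 - 3) + 0) = -4 + (154 + M)/(8*(7 - M)/(-8) + 0) = -4 + (154 + M)/(8*(-1/8)*(7 - M) + 0) = -4 + (154 + M)/((-7 + M) + 0) = -4 + (154 + M)/(-7 + M))
73413/B(224) = 73413/(((182 - 3*224)/(-7 + 224))) = 73413/(((182 - 672)/217)) = 73413/(((1/217)*(-490))) = 73413/(-70/31) = 73413*(-31/70) = -2275803/70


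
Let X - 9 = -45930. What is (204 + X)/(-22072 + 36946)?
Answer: -15239/4958 ≈ -3.0736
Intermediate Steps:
X = -45921 (X = 9 - 45930 = -45921)
(204 + X)/(-22072 + 36946) = (204 - 45921)/(-22072 + 36946) = -45717/14874 = -45717*1/14874 = -15239/4958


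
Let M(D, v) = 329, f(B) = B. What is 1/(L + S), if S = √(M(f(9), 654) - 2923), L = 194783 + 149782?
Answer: 344565/118725041819 - I*√2594/118725041819 ≈ 2.9022e-6 - 4.2899e-10*I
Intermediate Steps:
L = 344565
S = I*√2594 (S = √(329 - 2923) = √(-2594) = I*√2594 ≈ 50.931*I)
1/(L + S) = 1/(344565 + I*√2594)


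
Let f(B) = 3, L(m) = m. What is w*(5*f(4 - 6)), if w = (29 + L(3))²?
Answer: 15360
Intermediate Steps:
w = 1024 (w = (29 + 3)² = 32² = 1024)
w*(5*f(4 - 6)) = 1024*(5*3) = 1024*15 = 15360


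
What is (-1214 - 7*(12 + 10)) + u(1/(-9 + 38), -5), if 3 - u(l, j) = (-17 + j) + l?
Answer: -38948/29 ≈ -1343.0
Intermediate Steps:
u(l, j) = 20 - j - l (u(l, j) = 3 - ((-17 + j) + l) = 3 - (-17 + j + l) = 3 + (17 - j - l) = 20 - j - l)
(-1214 - 7*(12 + 10)) + u(1/(-9 + 38), -5) = (-1214 - 7*(12 + 10)) + (20 - 1*(-5) - 1/(-9 + 38)) = (-1214 - 7*22) + (20 + 5 - 1/29) = (-1214 - 154) + (20 + 5 - 1*1/29) = -1368 + (20 + 5 - 1/29) = -1368 + 724/29 = -38948/29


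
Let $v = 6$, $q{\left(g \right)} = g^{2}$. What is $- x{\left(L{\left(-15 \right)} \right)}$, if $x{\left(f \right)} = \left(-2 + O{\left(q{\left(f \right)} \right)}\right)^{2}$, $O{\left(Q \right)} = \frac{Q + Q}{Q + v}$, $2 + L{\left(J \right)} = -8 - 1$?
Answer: $- \frac{144}{16129} \approx -0.008928$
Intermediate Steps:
$L{\left(J \right)} = -11$ ($L{\left(J \right)} = -2 - 9 = -11$)
$O{\left(Q \right)} = \frac{2 Q}{6 + Q}$ ($O{\left(Q \right)} = \frac{Q + Q}{Q + 6} = \frac{2 Q}{6 + Q}$)
$x{\left(f \right)} = \left(-2 + \frac{2 f^{2}}{6 + f^{2}}\right)^{2}$
$- x{\left(L{\left(-15 \right)} \right)} = - \frac{144}{\left(6 + \left(-11\right)^{2}\right)^{2}} = - \frac{144}{\left(6 + 121\right)^{2}} = - \frac{144}{16129}$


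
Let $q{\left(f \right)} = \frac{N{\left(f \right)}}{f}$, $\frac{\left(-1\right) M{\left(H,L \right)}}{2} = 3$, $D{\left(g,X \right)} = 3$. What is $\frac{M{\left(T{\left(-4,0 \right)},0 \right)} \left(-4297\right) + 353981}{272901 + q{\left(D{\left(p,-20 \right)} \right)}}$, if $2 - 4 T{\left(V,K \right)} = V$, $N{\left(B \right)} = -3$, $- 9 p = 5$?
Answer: $\frac{379763}{272900} \approx 1.3916$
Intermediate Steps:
$p = - \frac{5}{9}$ ($p = \left(- \frac{1}{9}\right) 5 = - \frac{5}{9} \approx -0.55556$)
$T{\left(V,K \right)} = \frac{1}{2} - \frac{V}{4}$
$M{\left(H,L \right)} = -6$ ($M{\left(H,L \right)} = \left(-2\right) 3 = -6$)
$q{\left(f \right)} = - \frac{3}{f}$
$\frac{M{\left(T{\left(-4,0 \right)},0 \right)} \left(-4297\right) + 353981}{272901 + q{\left(D{\left(p,-20 \right)} \right)}} = \frac{\left(-6\right) \left(-4297\right) + 353981}{272901 - \frac{3}{3}} = \frac{25782 + 353981}{272901 - 1} = \frac{379763}{272901 - 1} = \frac{379763}{272900}$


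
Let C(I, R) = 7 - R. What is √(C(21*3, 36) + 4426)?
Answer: √4397 ≈ 66.310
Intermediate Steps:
√(C(21*3, 36) + 4426) = √((7 - 1*36) + 4426) = √((7 - 36) + 4426) = √(-29 + 4426) = √4397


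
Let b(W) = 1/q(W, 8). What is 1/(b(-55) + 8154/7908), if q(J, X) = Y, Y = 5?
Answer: 6590/8113 ≈ 0.81228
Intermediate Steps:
q(J, X) = 5
b(W) = 1/5
1/(b(-55) + 8154/7908) = 1/(1/5 + 8154/7908) = 1/(1/5 + 8154*(1/7908)) = 1/(1/5 + 1359/1318) = 1/(8113/6590) = 6590/8113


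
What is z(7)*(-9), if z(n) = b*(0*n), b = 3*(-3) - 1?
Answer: 0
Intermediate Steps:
b = -10 (b = -9 - 1 = -10)
z(n) = 0 (z(n) = -0*n = -10*0 = 0)
z(7)*(-9) = 0*(-9) = 0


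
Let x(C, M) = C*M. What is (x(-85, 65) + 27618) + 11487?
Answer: 33580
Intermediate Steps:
(x(-85, 65) + 27618) + 11487 = (-85*65 + 27618) + 11487 = (-5525 + 27618) + 11487 = 22093 + 11487 = 33580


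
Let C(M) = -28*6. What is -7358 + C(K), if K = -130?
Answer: -7526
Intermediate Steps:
C(M) = -168
-7358 + C(K) = -7358 - 168 = -7526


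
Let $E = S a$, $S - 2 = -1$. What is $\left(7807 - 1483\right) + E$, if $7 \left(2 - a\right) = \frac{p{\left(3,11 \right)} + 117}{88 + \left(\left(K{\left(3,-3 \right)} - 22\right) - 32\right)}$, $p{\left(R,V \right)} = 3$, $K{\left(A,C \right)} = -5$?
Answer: $\frac{1284058}{203} \approx 6325.4$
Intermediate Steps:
$S = 1$ ($S = 2 - 1 = 1$)
$a = \frac{286}{203}$ ($a = 2 - \frac{\left(3 + 117\right) \frac{1}{88 - 59}}{7} = 2 - \frac{120 \frac{1}{88 - 59}}{7} = 2 - \frac{120 \cdot \frac{1}{29}}{7} = 2 - \frac{120}{203} = \frac{286}{203} \approx 1.4089$)
$E = \frac{286}{203}$ ($E = 1 \cdot \frac{286}{203} = \frac{286}{203} \approx 1.4089$)
$\left(7807 - 1483\right) + E = \left(7807 - 1483\right) + \frac{286}{203} = 6324 + \frac{286}{203} = \frac{1284058}{203}$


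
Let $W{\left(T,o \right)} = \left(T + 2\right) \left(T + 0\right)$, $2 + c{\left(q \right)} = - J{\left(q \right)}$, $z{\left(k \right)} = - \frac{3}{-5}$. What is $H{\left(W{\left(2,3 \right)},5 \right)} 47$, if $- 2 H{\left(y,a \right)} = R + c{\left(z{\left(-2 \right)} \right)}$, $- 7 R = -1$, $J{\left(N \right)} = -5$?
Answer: $- \frac{517}{7} \approx -73.857$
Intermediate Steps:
$z{\left(k \right)} = \frac{3}{5}$ ($z{\left(k \right)} = \left(-3\right) \left(- \frac{1}{5}\right) = \frac{3}{5}$)
$c{\left(q \right)} = 3$ ($c{\left(q \right)} = -2 - -5 = -2 + 5 = 3$)
$R = \frac{1}{7}$ ($R = \left(- \frac{1}{7}\right) \left(-1\right) = \frac{1}{7} \approx 0.14286$)
$W{\left(T,o \right)} = T \left(2 + T\right)$ ($W{\left(T,o \right)} = \left(2 + T\right) T = T \left(2 + T\right)$)
$H{\left(y,a \right)} = - \frac{11}{7}$ ($H{\left(y,a \right)} = - \frac{\frac{1}{7} + 3}{2} = \left(- \frac{1}{2}\right) \frac{22}{7} = - \frac{11}{7}$)
$H{\left(W{\left(2,3 \right)},5 \right)} 47 = \left(- \frac{11}{7}\right) 47 = - \frac{517}{7}$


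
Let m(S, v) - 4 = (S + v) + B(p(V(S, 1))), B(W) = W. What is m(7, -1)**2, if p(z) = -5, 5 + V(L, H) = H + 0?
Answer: 25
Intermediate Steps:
V(L, H) = -5 + H (V(L, H) = -5 + (H + 0) = -5 + H)
m(S, v) = -1 + S + v (m(S, v) = 4 + ((S + v) - 5) = 4 + (-5 + S + v) = -1 + S + v)
m(7, -1)**2 = (-1 + 7 - 1)**2 = 5**2 = 25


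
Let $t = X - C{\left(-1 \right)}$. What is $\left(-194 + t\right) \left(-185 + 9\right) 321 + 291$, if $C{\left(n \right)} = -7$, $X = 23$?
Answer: $9265635$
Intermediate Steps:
$t = 30$ ($t = 23 - -7 = 23 + 7 = 30$)
$\left(-194 + t\right) \left(-185 + 9\right) 321 + 291 = \left(-194 + 30\right) \left(-185 + 9\right) 321 + 291 = \left(-164\right) \left(-176\right) 321 + 291 = 28864 \cdot 321 + 291 = 9265344 + 291 = 9265635$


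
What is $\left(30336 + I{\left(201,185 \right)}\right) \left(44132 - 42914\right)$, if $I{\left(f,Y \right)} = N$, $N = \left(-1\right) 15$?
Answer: $36930978$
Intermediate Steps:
$N = -15$
$I{\left(f,Y \right)} = -15$
$\left(30336 + I{\left(201,185 \right)}\right) \left(44132 - 42914\right) = \left(30336 - 15\right) \left(44132 - 42914\right) = 30321 \cdot 1218 = 36930978$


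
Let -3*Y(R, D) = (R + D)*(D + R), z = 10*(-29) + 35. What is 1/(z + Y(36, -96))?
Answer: -1/1455 ≈ -0.00068729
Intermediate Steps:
z = -255 (z = -290 + 35 = -255)
Y(R, D) = -(D + R)**2/3 (Y(R, D) = -(R + D)*(D + R)/3 = -(D + R)*(D + R)/3 = -(D + R)**2/3)
1/(z + Y(36, -96)) = 1/(-255 - (-96 + 36)**2/3) = 1/(-255 - 1/3*(-60)**2) = 1/(-255 - 1/3*3600) = 1/(-255 - 1200) = 1/(-1455) = -1/1455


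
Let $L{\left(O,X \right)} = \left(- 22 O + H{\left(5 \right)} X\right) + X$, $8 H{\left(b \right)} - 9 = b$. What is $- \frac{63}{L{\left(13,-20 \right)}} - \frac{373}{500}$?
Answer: $- \frac{95693}{170500} \approx -0.56125$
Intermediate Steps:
$H{\left(b \right)} = \frac{9}{8} + \frac{b}{8}$
$L{\left(O,X \right)} = - 22 O + \frac{11 X}{4}$ ($L{\left(O,X \right)} = \left(- 22 O + \left(\frac{9}{8} + \frac{1}{8} \cdot 5\right) X\right) + X = \left(- 22 O + \left(\frac{9}{8} + \frac{5}{8}\right) X\right) + X = \left(- 22 O + \frac{7 X}{4}\right) + X = - 22 O + \frac{11 X}{4}$)
$- \frac{63}{L{\left(13,-20 \right)}} - \frac{373}{500} = - \frac{63}{\left(-22\right) 13 + \frac{11}{4} \left(-20\right)} - \frac{373}{500} = - \frac{63}{-286 - 55} - \frac{373}{500} = - \frac{63}{-341} - \frac{373}{500} = \left(-63\right) \left(- \frac{1}{341}\right) - \frac{373}{500} = \frac{63}{341} - \frac{373}{500} = - \frac{95693}{170500}$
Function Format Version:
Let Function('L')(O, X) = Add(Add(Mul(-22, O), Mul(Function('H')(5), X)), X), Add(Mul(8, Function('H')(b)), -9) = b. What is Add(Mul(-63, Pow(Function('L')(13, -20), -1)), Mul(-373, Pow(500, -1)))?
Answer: Rational(-95693, 170500) ≈ -0.56125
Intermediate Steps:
Function('H')(b) = Add(Rational(9, 8), Mul(Rational(1, 8), b))
Function('L')(O, X) = Add(Mul(-22, O), Mul(Rational(11, 4), X)) (Function('L')(O, X) = Add(Add(Mul(-22, O), Mul(Add(Rational(9, 8), Mul(Rational(1, 8), 5)), X)), X) = Add(Add(Mul(-22, O), Mul(Add(Rational(9, 8), Rational(5, 8)), X)), X) = Add(Add(Mul(-22, O), Mul(Rational(7, 4), X)), X) = Add(Mul(-22, O), Mul(Rational(11, 4), X)))
Add(Mul(-63, Pow(Function('L')(13, -20), -1)), Mul(-373, Pow(500, -1))) = Add(Mul(-63, Pow(Add(Mul(-22, 13), Mul(Rational(11, 4), -20)), -1)), Mul(-373, Pow(500, -1))) = Add(Mul(-63, Pow(Add(-286, -55), -1)), Mul(-373, Rational(1, 500))) = Add(Mul(-63, Pow(-341, -1)), Rational(-373, 500)) = Add(Mul(-63, Rational(-1, 341)), Rational(-373, 500)) = Add(Rational(63, 341), Rational(-373, 500)) = Rational(-95693, 170500)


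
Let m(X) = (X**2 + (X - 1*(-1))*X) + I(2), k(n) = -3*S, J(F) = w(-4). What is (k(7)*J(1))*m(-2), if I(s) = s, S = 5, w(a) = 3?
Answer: -360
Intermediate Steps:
J(F) = 3
k(n) = -15 (k(n) = -3*5 = -15)
m(X) = 2 + X**2 + X*(1 + X) (m(X) = (X**2 + (X - 1*(-1))*X) + 2 = (X**2 + (X + 1)*X) + 2 = (X**2 + (1 + X)*X) + 2 = (X**2 + X*(1 + X)) + 2 = 2 + X**2 + X*(1 + X))
(k(7)*J(1))*m(-2) = (-15*3)*(2 - 2 + 2*(-2)**2) = -45*(2 - 2 + 2*4) = -45*(2 - 2 + 8) = -45*8 = -360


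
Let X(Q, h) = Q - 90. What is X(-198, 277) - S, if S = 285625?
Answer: -285913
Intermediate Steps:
X(Q, h) = -90 + Q
X(-198, 277) - S = (-90 - 198) - 1*285625 = -288 - 285625 = -285913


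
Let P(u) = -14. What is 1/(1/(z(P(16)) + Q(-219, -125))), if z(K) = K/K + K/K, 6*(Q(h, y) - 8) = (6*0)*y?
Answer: 10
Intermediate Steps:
Q(h, y) = 8 (Q(h, y) = 8 + ((6*0)*y)/6 = 8 + (0*y)/6 = 8 + (1/6)*0 = 8 + 0 = 8)
z(K) = 2 (z(K) = 1 + 1 = 2)
1/(1/(z(P(16)) + Q(-219, -125))) = 1/(1/(2 + 8)) = 1/(1/10) = 10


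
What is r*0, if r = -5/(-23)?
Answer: 0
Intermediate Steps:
r = 5/23 (r = -5*(-1/23) = 5/23 ≈ 0.21739)
r*0 = (5/23)*0 = 0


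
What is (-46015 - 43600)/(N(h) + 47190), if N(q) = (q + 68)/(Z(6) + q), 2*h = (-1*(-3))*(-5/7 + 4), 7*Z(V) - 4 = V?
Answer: -7975735/4200931 ≈ -1.8986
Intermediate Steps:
Z(V) = 4/7 + V/7
h = 69/14 (h = ((-1*(-3))*(-5/7 + 4))/2 = (3*(-5*⅐ + 4))/2 = (3*(-5/7 + 4))/2 = (3*(23/7))/2 = (½)*(69/7) = 69/14 ≈ 4.9286)
N(q) = (68 + q)/(10/7 + q) (N(q) = (q + 68)/((4/7 + (⅐)*6) + q) = (68 + q)/((4/7 + 6/7) + q) = (68 + q)/(10/7 + q))
(-46015 - 43600)/(N(h) + 47190) = (-46015 - 43600)/(7*(68 + 69/14)/(10 + 7*(69/14)) + 47190) = -89615/(7*(1021/14)/(10 + 69/2) + 47190) = -89615/(7*(1021/14)/(89/2) + 47190) = -89615/(7*(2/89)*(1021/14) + 47190) = -89615/(1021/89 + 47190) = -89615/4200931/89 = -89615*89/4200931 = -7975735/4200931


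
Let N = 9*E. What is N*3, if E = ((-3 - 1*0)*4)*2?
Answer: -648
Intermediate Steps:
E = -24 (E = ((-3 + 0)*4)*2 = -3*4*2 = -12*2 = -24)
N = -216 (N = 9*(-24) = -216)
N*3 = -216*3 = -648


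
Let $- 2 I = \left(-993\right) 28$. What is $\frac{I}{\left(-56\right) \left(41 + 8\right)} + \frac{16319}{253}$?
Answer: $\frac{2947295}{49588} \approx 59.436$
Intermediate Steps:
$I = 13902$ ($I = - \frac{\left(-993\right) 28}{2} = \left(- \frac{1}{2}\right) \left(-27804\right) = 13902$)
$\frac{I}{\left(-56\right) \left(41 + 8\right)} + \frac{16319}{253} = \frac{13902}{\left(-56\right) \left(41 + 8\right)} + \frac{16319}{253} = \frac{13902}{\left(-56\right) 49} + 16319 \cdot \frac{1}{253} = \frac{13902}{-2744} + \frac{16319}{253} = 13902 \left(- \frac{1}{2744}\right) + \frac{16319}{253} = - \frac{993}{196} + \frac{16319}{253} = \frac{2947295}{49588}$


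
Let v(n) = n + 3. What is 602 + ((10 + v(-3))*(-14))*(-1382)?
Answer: 194082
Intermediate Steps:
v(n) = 3 + n
602 + ((10 + v(-3))*(-14))*(-1382) = 602 + ((10 + (3 - 3))*(-14))*(-1382) = 602 + ((10 + 0)*(-14))*(-1382) = 602 + (10*(-14))*(-1382) = 602 - 140*(-1382) = 602 + 193480 = 194082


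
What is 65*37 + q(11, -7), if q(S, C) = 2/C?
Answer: 16833/7 ≈ 2404.7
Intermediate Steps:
65*37 + q(11, -7) = 65*37 + 2/(-7) = 2405 + 2*(-⅐) = 2405 - 2/7 = 16833/7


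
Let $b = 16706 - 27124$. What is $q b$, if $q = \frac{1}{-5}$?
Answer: $\frac{10418}{5} \approx 2083.6$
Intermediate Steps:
$q = - \frac{1}{5} \approx -0.2$
$b = -10418$ ($b = 16706 - 27124 = -10418$)
$q b = \left(- \frac{1}{5}\right) \left(-10418\right) = \frac{10418}{5}$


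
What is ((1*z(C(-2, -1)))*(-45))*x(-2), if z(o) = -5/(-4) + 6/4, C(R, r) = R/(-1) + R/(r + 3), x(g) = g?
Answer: 495/2 ≈ 247.50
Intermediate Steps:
C(R, r) = -R + R/(3 + r) (C(R, r) = R*(-1) + R/(3 + r) = -R + R/(3 + r))
z(o) = 11/4 (z(o) = -5*(-¼) + 6*(¼) = 5/4 + 3/2 = 11/4)
((1*z(C(-2, -1)))*(-45))*x(-2) = ((1*(11/4))*(-45))*(-2) = ((11/4)*(-45))*(-2) = -495/4*(-2) = 495/2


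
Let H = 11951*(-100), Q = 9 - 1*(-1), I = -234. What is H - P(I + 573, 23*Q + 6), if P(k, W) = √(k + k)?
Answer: -1195100 - √678 ≈ -1.1951e+6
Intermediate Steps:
Q = 10 (Q = 9 + 1 = 10)
P(k, W) = √2*√k (P(k, W) = √(2*k) = √2*√k)
H = -1195100
H - P(I + 573, 23*Q + 6) = -1195100 - √2*√(-234 + 573) = -1195100 - √2*√339 = -1195100 - √678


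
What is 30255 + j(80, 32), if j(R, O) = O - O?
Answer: 30255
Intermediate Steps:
j(R, O) = 0
30255 + j(80, 32) = 30255 + 0 = 30255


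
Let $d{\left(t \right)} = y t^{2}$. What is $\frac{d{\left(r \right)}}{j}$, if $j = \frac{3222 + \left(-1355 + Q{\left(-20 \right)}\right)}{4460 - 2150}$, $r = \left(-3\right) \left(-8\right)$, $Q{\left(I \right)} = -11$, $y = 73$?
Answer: $\frac{1517670}{29} \approx 52333.0$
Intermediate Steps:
$r = 24$
$d{\left(t \right)} = 73 t^{2}$
$j = \frac{928}{1155}$ ($j = \frac{3222 - 1366}{4460 - 2150} = \frac{3222 - 1366}{2310} = 1856 \cdot \frac{1}{2310} = \frac{928}{1155} \approx 0.80346$)
$\frac{d{\left(r \right)}}{j} = \frac{73 \cdot 24^{2}}{\frac{928}{1155}} = 73 \cdot 576 \cdot \frac{1155}{928} = 42048 \cdot \frac{1155}{928} = \frac{1517670}{29}$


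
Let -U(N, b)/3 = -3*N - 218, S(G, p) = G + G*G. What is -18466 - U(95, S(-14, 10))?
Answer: -19975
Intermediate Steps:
S(G, p) = G + G²
U(N, b) = 654 + 9*N (U(N, b) = -3*(-3*N - 218) = -3*(-218 - 3*N) = 654 + 9*N)
-18466 - U(95, S(-14, 10)) = -18466 - (654 + 9*95) = -18466 - (654 + 855) = -18466 - 1*1509 = -18466 - 1509 = -19975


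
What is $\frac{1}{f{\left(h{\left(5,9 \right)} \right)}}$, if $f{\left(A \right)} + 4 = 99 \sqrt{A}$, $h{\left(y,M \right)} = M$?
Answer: $\frac{1}{293} \approx 0.003413$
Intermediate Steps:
$f{\left(A \right)} = -4 + 99 \sqrt{A}$
$\frac{1}{f{\left(h{\left(5,9 \right)} \right)}} = \frac{1}{-4 + 99 \sqrt{9}} = \frac{1}{-4 + 99 \cdot 3} = \frac{1}{-4 + 297} = \frac{1}{293}$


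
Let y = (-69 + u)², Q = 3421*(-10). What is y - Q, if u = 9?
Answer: 37810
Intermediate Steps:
Q = -34210
y = 3600 (y = (-69 + 9)² = (-60)² = 3600)
y - Q = 3600 - 1*(-34210) = 3600 + 34210 = 37810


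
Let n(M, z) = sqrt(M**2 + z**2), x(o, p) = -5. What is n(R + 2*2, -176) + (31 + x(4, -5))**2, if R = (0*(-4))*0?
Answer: 676 + 4*sqrt(1937) ≈ 852.05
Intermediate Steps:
R = 0 (R = 0*0 = 0)
n(R + 2*2, -176) + (31 + x(4, -5))**2 = sqrt((0 + 2*2)**2 + (-176)**2) + (31 - 5)**2 = sqrt((0 + 4)**2 + 30976) + 26**2 = sqrt(4**2 + 30976) + 676 = sqrt(16 + 30976) + 676 = sqrt(30992) + 676 = 4*sqrt(1937) + 676 = 676 + 4*sqrt(1937)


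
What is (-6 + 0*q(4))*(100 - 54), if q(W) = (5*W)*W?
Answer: -276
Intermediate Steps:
q(W) = 5*W**2
(-6 + 0*q(4))*(100 - 54) = (-6 + 0*(5*4**2))*(100 - 54) = (-6 + 0*(5*16))*46 = (-6 + 0*80)*46 = (-6 + 0)*46 = -6*46 = -276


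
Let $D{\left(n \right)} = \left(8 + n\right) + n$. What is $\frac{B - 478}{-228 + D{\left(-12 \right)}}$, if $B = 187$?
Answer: $\frac{291}{244} \approx 1.1926$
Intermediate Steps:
$D{\left(n \right)} = 8 + 2 n$
$\frac{B - 478}{-228 + D{\left(-12 \right)}} = \frac{187 - 478}{-228 + \left(8 + 2 \left(-12\right)\right)} = - \frac{291}{-228 + \left(8 - 24\right)} = - \frac{291}{-228 - 16} = - \frac{291}{-244} = \left(-291\right) \left(- \frac{1}{244}\right) = \frac{291}{244}$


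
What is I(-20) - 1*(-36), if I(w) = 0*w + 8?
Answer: 44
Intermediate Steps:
I(w) = 8 (I(w) = 0 + 8 = 8)
I(-20) - 1*(-36) = 8 - 1*(-36) = 8 + 36 = 44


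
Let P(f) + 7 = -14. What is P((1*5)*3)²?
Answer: 441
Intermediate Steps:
P(f) = -21 (P(f) = -7 - 14 = -21)
P((1*5)*3)² = (-21)² = 441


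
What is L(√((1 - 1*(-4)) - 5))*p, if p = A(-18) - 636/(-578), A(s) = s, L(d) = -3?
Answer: 14652/289 ≈ 50.699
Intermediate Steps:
p = -4884/289 (p = -18 - 636/(-578) = -18 - 636*(-1/578) = -18 + 318/289 = -4884/289 ≈ -16.900)
L(√((1 - 1*(-4)) - 5))*p = -3*(-4884/289) = 14652/289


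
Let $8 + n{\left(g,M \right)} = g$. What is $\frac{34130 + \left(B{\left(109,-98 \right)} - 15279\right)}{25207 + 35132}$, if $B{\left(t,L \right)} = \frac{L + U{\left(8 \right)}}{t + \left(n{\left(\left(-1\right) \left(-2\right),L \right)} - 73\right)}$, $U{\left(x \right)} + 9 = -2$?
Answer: $\frac{565421}{1810170} \approx 0.31236$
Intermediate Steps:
$n{\left(g,M \right)} = -8 + g$
$U{\left(x \right)} = -11$ ($U{\left(x \right)} = -9 - 2 = -11$)
$B{\left(t,L \right)} = \frac{-11 + L}{-79 + t}$ ($B{\left(t,L \right)} = \frac{L - 11}{t - 79} = \frac{-11 + L}{t + \left(\left(-8 + 2\right) - 73\right)} = \frac{-11 + L}{t - 79} = \frac{-11 + L}{-79 + t}$)
$\frac{34130 + \left(B{\left(109,-98 \right)} - 15279\right)}{25207 + 35132} = \frac{34130 - \left(15279 - \frac{-11 - 98}{-79 + 109}\right)}{25207 + 35132} = \frac{34130 - \left(15279 - \frac{1}{30} \left(-109\right)\right)}{60339} = \left(34130 + \left(\frac{1}{30} \left(-109\right) - 15279\right)\right) \frac{1}{60339} = \left(34130 - \frac{458479}{30}\right) \frac{1}{60339} = \frac{565421}{30} \cdot \frac{1}{60339} = \frac{565421}{1810170}$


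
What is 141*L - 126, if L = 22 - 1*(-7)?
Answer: 3963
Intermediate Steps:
L = 29 (L = 22 + 7 = 29)
141*L - 126 = 141*29 - 126 = 4089 - 126 = 3963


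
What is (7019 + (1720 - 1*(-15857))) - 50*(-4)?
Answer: 24796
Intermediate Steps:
(7019 + (1720 - 1*(-15857))) - 50*(-4) = (7019 + (1720 + 15857)) + 200 = (7019 + 17577) + 200 = 24596 + 200 = 24796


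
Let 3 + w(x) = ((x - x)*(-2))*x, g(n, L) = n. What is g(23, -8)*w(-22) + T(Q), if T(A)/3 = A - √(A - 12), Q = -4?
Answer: -81 - 12*I ≈ -81.0 - 12.0*I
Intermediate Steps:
T(A) = -3*√(-12 + A) + 3*A (T(A) = 3*(A - √(A - 12)) = 3*(A - √(-12 + A)) = -3*√(-12 + A) + 3*A)
w(x) = -3 (w(x) = -3 + ((x - x)*(-2))*x = -3 + (0*(-2))*x = -3 + 0*x = -3 + 0 = -3)
g(23, -8)*w(-22) + T(Q) = 23*(-3) + (-3*√(-12 - 4) + 3*(-4)) = -69 + (-12*I - 12) = -69 + (-12 - 12*I) = -81 - 12*I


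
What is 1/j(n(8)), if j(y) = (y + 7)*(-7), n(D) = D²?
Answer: -1/497 ≈ -0.0020121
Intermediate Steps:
j(y) = -49 - 7*y (j(y) = (7 + y)*(-7) = -49 - 7*y)
1/j(n(8)) = 1/(-49 - 7*8²) = 1/(-49 - 7*64) = 1/(-49 - 448) = 1/(-497) = -1/497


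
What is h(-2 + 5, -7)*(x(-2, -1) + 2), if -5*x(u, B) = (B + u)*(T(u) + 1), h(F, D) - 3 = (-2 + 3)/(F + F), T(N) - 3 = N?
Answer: 152/15 ≈ 10.133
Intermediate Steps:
T(N) = 3 + N
h(F, D) = 3 + 1/(2*F) (h(F, D) = 3 + (-2 + 3)/(F + F) = 3 + 1/(2*F))
x(u, B) = -(4 + u)*(B + u)/5 (x(u, B) = -(B + u)*((3 + u) + 1)/5 = -(B + u)*(4 + u)/5 = -(4 + u)*(B + u)/5)
h(-2 + 5, -7)*(x(-2, -1) + 2) = (3 + 1/(2*(-2 + 5)))*((-⅕*(-1) - ⅕*(-2) - ⅕*(-1)*(3 - 2) - ⅕*(-2)*(3 - 2)) + 2) = (3 + (½)/3)*((⅕ + ⅖ - ⅕*(-1)*1 - ⅕*(-2)*1) + 2) = (3 + (½)*(⅓))*((⅕ + ⅖ + ⅕ + ⅖) + 2) = (3 + ⅙)*(6/5 + 2) = (19/6)*(16/5) = 152/15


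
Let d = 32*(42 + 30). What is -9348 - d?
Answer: -11652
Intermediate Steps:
d = 2304 (d = 32*72 = 2304)
-9348 - d = -9348 - 1*2304 = -9348 - 2304 = -11652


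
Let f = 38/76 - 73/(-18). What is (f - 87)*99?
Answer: -8162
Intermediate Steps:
f = 41/9 (f = 38*(1/76) - 73*(-1/18) = ½ + 73/18 = 41/9 ≈ 4.5556)
(f - 87)*99 = (41/9 - 87)*99 = -742/9*99 = -8162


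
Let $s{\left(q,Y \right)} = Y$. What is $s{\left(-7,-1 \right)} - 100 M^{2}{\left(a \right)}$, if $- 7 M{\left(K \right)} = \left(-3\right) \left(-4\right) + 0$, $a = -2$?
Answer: $- \frac{14449}{49} \approx -294.88$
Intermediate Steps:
$M{\left(K \right)} = - \frac{12}{7}$ ($M{\left(K \right)} = - \frac{\left(-3\right) \left(-4\right) + 0}{7} = - \frac{12 + 0}{7} = \left(- \frac{1}{7}\right) 12 = - \frac{12}{7}$)
$s{\left(-7,-1 \right)} - 100 M^{2}{\left(a \right)} = -1 - 100 \left(- \frac{12}{7}\right)^{2} = -1 - \frac{14400}{49} = - \frac{14449}{49}$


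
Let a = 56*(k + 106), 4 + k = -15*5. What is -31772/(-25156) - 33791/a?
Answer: -200501783/9508968 ≈ -21.086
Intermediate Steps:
k = -79 (k = -4 - 15*5 = -4 - 75 = -79)
a = 1512 (a = 56*(-79 + 106) = 56*27 = 1512)
-31772/(-25156) - 33791/a = -31772/(-25156) - 33791/1512 = -31772*(-1/25156) - 33791*1/1512 = 7943/6289 - 33791/1512 = -200501783/9508968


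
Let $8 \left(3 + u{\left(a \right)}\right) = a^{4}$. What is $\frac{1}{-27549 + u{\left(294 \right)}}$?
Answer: $\frac{1}{933870210} \approx 1.0708 \cdot 10^{-9}$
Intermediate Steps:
$u{\left(a \right)} = -3 + \frac{a^{4}}{8}$
$\frac{1}{-27549 + u{\left(294 \right)}} = \frac{1}{-27549 - \left(3 - \frac{294^{4}}{8}\right)} = \frac{1}{-27549 + \left(-3 + \frac{1}{8} \cdot 7471182096\right)} = \frac{1}{-27549 + \left(-3 + 933897762\right)} = \frac{1}{-27549 + 933897759} = \frac{1}{933870210}$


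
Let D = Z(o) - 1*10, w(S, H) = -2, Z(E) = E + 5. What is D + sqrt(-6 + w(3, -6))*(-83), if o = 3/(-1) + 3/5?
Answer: -37/5 - 166*I*sqrt(2) ≈ -7.4 - 234.76*I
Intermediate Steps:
o = -12/5 (o = 3*(-1) + 3*(1/5) = -3 + 3/5 = -12/5 ≈ -2.4000)
Z(E) = 5 + E
D = -37/5 (D = (5 - 12/5) - 1*10 = 13/5 - 10 = -37/5 ≈ -7.4000)
D + sqrt(-6 + w(3, -6))*(-83) = -37/5 + sqrt(-6 - 2)*(-83) = -37/5 + sqrt(-8)*(-83) = -37/5 + (2*I*sqrt(2))*(-83) = -37/5 - 166*I*sqrt(2)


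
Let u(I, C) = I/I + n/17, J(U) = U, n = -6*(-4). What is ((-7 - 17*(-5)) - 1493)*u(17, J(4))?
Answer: -58015/17 ≈ -3412.6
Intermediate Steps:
n = 24
u(I, C) = 41/17 (u(I, C) = I/I + 24/17 = 1 + 24*(1/17) = 1 + 24/17 = 41/17)
((-7 - 17*(-5)) - 1493)*u(17, J(4)) = ((-7 - 17*(-5)) - 1493)*(41/17) = ((-7 + 85) - 1493)*(41/17) = (78 - 1493)*(41/17) = -1415*41/17 = -58015/17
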